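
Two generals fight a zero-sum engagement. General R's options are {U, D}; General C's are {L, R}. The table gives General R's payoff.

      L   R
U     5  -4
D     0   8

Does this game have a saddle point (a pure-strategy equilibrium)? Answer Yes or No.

Row minima: U → -4, D → 0; maximin = 0.
Column maxima: L → 5, R → 8; minimax = 5.
0 ≠ 5, so no pure-strategy equilibrium exists.

No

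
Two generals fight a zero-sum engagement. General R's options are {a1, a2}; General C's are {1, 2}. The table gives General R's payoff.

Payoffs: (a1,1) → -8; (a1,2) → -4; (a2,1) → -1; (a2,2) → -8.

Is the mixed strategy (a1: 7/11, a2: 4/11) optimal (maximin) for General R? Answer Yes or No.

Against 1 this mix gives (7/11)·(-8) + (4/11)·(-1) = -60/11.
Against 2 this mix gives (7/11)·(-4) + (4/11)·(-8) = -60/11.
All of General C's active replies (1, 2) yield -60/11, and no column does worse for General R. The mix makes General C indifferent and guarantees -60/11, so it is optimal.

Yes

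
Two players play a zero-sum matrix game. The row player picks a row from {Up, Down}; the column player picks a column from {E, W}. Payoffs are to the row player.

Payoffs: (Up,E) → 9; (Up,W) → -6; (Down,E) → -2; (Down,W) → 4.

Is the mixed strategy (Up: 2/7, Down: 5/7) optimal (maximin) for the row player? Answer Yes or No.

Against E this mix gives (2/7)·9 + (5/7)·(-2) = 8/7.
Against W this mix gives (2/7)·(-6) + (5/7)·4 = 8/7.
All of the column player's active replies (E, W) yield 8/7, and no column does worse for the row player. The mix makes the column player indifferent and guarantees 8/7, so it is optimal.

Yes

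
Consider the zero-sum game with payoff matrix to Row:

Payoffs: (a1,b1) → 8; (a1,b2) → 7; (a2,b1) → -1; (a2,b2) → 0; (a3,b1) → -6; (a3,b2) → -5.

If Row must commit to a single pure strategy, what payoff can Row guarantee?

7

Row minima: a1 → 7, a2 → -1, a3 → -6.
The best of these is 7.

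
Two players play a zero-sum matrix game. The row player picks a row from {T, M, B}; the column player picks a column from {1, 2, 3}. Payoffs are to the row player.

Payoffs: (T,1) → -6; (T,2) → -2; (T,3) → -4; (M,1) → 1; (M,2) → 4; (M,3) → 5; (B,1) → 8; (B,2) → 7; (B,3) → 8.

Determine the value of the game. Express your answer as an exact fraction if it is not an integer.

Row minima: T → -6, M → 1, B → 7; maximin = 7.
Column maxima: 1 → 8, 2 → 7, 3 → 8; minimax = 7.
Since maximin = minimax = 7, there is a saddle point and the value is 7.

7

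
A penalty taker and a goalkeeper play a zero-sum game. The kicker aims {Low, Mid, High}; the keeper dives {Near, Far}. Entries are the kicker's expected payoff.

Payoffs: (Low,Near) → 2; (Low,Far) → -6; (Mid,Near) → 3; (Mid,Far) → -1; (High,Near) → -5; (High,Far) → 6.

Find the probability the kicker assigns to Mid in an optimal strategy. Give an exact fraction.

Row minima: Low → -6, Mid → -1, High → -5; maximin = -1.
Column maxima: Near → 3, Far → 6; minimax = 3.
-1 ≠ 3, so there is no saddle point; optimal play is mixed.
Low is strictly dominated by Mid, so the kicker never plays it.
On the remaining 2×2 (Mid, High vs Near, Far):
Let the kicker play Mid with probability p. Expected payoff against Near: 3p + (-5)(1−p) = 8p − 5; against Far: (-1)p + 6(1−p) = −7p + 6.
Setting these equal: 8p − 5 = −7p + 6 ⇒ 15p = 11 ⇒ p = 11/15, and the value is (8)·(11/15) − 5 = 13/15.
For the keeper: with q = P(Near), equating Mid's and High's payoffs gives 4q − 1 = −11q + 6 ⇒ q = 7/15.

11/15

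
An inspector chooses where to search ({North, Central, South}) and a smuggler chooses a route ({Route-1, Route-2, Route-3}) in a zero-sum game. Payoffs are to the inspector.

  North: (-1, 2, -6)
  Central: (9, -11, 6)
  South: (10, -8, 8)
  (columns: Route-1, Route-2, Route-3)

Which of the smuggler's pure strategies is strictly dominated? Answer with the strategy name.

Route-1

Route-3 holds the inspector's payoff strictly below Route-1 in every row: -6 < -1, 6 < 9, 8 < 10.
So Route-1 is strictly dominated for the smuggler.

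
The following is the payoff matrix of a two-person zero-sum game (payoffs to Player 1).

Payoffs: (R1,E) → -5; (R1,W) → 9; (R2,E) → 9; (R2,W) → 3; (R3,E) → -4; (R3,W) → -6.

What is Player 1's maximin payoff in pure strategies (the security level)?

Row minima: R1 → -5, R2 → 3, R3 → -6.
The best of these is 3.

3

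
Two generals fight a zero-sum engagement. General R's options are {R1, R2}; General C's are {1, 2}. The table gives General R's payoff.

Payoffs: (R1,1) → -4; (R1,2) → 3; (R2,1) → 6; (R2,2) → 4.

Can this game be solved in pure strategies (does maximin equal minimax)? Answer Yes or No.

Row minima: R1 → -4, R2 → 4; maximin = 4.
Column maxima: 1 → 6, 2 → 4; minimax = 4.
maximin = minimax = 4, so a saddle point exists.

Yes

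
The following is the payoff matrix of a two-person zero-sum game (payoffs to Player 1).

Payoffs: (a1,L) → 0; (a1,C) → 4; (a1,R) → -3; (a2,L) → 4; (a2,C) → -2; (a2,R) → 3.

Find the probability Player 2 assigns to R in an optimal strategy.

1/2

Row minima: a1 → -3, a2 → -2; maximin = -2.
Column maxima: L → 4, C → 4, R → 3; minimax = 3.
-2 ≠ 3, so there is no saddle point; optimal play is mixed.
L is strictly dominated by R (it gives Player 1 strictly more in every row), so Player 2 never plays it.
On the remaining 2×2 (a1, a2 vs C, R):
Let Player 1 play a1 with probability p. Expected payoff against C: 4p + (-2)(1−p) = 6p − 2; against R: (-3)p + 3(1−p) = −6p + 3.
Setting these equal: 6p − 2 = −6p + 3 ⇒ 12p = 5 ⇒ p = 5/12, and the value is (6)·(5/12) − 2 = 1/2.
For Player 2: with q = P(C), equating a1's and a2's payoffs gives 7q − 3 = −5q + 3 ⇒ q = 1/2.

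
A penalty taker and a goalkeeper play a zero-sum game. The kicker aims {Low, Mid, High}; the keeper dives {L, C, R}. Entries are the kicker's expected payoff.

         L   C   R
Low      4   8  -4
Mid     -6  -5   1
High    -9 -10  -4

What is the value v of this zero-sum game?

Row minima: Low → -4, Mid → -6, High → -10; maximin = -4.
Column maxima: L → 4, C → 8, R → 1; minimax = 1.
-4 ≠ 1, so there is no saddle point; optimal play is mixed.
High is strictly dominated by Mid, so the kicker never plays it.
With High eliminated, C is strictly dominated by L (it gives the kicker strictly more in every remaining row), so the keeper never plays it.
On the remaining 2×2 (Low, Mid vs L, R):
Let the kicker play Low with probability p. Expected payoff against L: 4p + (-6)(1−p) = 10p − 6; against R: (-4)p + 1(1−p) = −5p + 1.
Setting these equal: 10p − 6 = −5p + 1 ⇒ 15p = 7 ⇒ p = 7/15, and the value is (10)·(7/15) − 6 = -4/3.
For the keeper: with q = P(L), equating Low's and Mid's payoffs gives 8q − 4 = −7q + 1 ⇒ q = 1/3.

-4/3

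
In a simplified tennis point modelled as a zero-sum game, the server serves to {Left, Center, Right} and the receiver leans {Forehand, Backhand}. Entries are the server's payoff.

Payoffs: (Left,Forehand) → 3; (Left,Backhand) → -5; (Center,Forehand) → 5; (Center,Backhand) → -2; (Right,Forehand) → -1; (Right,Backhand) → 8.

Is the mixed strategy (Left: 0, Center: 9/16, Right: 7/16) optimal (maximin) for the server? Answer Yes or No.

Against Forehand this mix gives (9/16)·5 + (7/16)·(-1) = 19/8.
Against Backhand this mix gives (9/16)·(-2) + (7/16)·8 = 19/8.
All of the receiver's active replies (Forehand, Backhand) yield 19/8, and no column does worse for the server. The mix makes the receiver indifferent and guarantees 19/8, so it is optimal.

Yes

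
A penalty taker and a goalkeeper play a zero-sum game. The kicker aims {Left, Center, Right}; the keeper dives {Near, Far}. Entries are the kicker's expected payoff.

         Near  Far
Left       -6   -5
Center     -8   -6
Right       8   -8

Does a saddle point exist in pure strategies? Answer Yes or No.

Row minima: Left → -6, Center → -8, Right → -8; maximin = -6.
Column maxima: Near → 8, Far → -5; minimax = -5.
-6 ≠ -5, so no pure-strategy equilibrium exists.

No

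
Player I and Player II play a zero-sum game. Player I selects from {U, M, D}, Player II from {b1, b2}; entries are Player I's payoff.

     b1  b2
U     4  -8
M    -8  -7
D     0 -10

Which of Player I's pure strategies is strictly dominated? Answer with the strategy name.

D

U gives a strictly higher payoff than D against every column: 4 > 0, -8 > -10.
So D is strictly dominated and Player I never plays it.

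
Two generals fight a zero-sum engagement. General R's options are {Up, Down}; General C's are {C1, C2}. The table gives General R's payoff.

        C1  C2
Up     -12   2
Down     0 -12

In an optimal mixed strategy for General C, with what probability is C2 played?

6/13

Row minima: Up → -12, Down → -12; maximin = -12.
Column maxima: C1 → 0, C2 → 2; minimax = 0.
-12 ≠ 0, so there is no saddle point; optimal play is mixed.
Let General R play Up with probability p. Expected payoff against C1: (-12)p + 0(1−p) = −12p; against C2: 2p + (-12)(1−p) = 14p − 12.
Setting these equal: −12p = 14p − 12 ⇒ −26p = -12 ⇒ p = 6/13, and the value is (-12)·(6/13) = -72/13.
For General C: with q = P(C1), equating Up's and Down's payoffs gives −14q + 2 = 12q − 12 ⇒ q = 7/13.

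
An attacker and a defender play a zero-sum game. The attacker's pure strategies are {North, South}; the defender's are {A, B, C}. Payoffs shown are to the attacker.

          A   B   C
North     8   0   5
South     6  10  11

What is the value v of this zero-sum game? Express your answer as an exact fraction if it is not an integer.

20/3

Row minima: North → 0, South → 6; maximin = 6.
Column maxima: A → 8, B → 10, C → 11; minimax = 8.
6 ≠ 8, so there is no saddle point; optimal play is mixed.
C is strictly dominated by B (it gives the attacker strictly more in every row), so the defender never plays it.
On the remaining 2×2 (North, South vs A, B):
Let the attacker play North with probability p. Expected payoff against A: 8p + 6(1−p) = 2p + 6; against B: 0p + 10(1−p) = −10p + 10.
Setting these equal: 2p + 6 = −10p + 10 ⇒ 12p = 4 ⇒ p = 1/3, and the value is (2)·(1/3) + 6 = 20/3.
For the defender: with q = P(A), equating North's and South's payoffs gives 8q = −4q + 10 ⇒ q = 5/6.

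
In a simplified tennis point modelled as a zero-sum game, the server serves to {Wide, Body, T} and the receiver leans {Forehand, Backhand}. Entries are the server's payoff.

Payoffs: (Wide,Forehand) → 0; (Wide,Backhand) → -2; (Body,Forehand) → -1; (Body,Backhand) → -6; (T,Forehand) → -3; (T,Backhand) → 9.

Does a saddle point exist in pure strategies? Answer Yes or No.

No

Row minima: Wide → -2, Body → -6, T → -3; maximin = -2.
Column maxima: Forehand → 0, Backhand → 9; minimax = 0.
-2 ≠ 0, so no pure-strategy equilibrium exists.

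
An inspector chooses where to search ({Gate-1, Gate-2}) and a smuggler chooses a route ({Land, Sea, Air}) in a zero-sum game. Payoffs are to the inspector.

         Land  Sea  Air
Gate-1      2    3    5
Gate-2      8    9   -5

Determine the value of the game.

25/8

Row minima: Gate-1 → 2, Gate-2 → -5; maximin = 2.
Column maxima: Land → 8, Sea → 9, Air → 5; minimax = 5.
2 ≠ 5, so there is no saddle point; optimal play is mixed.
Sea is strictly dominated by Land (it gives the inspector strictly more in every row), so the smuggler never plays it.
On the remaining 2×2 (Gate-1, Gate-2 vs Land, Air):
Let the inspector play Gate-1 with probability p. Expected payoff against Land: 2p + 8(1−p) = −6p + 8; against Air: 5p + (-5)(1−p) = 10p − 5.
Setting these equal: −6p + 8 = 10p − 5 ⇒ −16p = -13 ⇒ p = 13/16, and the value is (-6)·(13/16) + 8 = 25/8.
For the smuggler: with q = P(Land), equating Gate-1's and Gate-2's payoffs gives −3q + 5 = 13q − 5 ⇒ q = 5/8.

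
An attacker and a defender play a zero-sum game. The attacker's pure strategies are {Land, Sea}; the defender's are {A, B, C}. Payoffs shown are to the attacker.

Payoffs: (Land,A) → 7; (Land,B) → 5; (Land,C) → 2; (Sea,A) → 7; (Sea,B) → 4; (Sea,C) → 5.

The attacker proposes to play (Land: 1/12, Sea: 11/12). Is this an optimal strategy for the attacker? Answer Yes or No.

Against A this mix gives (1/12)·7 + (11/12)·7 = 7.
Against B this mix gives (1/12)·5 + (11/12)·4 = 49/12.
Against C this mix gives (1/12)·2 + (11/12)·5 = 19/4.
The defender will play B, holding the attacker to 49/12. Shifting weight toward the row that does better against B would raise this floor (the equalizing mix achieves 17/4 against both B and C), so the proposed strategy is not optimal.

No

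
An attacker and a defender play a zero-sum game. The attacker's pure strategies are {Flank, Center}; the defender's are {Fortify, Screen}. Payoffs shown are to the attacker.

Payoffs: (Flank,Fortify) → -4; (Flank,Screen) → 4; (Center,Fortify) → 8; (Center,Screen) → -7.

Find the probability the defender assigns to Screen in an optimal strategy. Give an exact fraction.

Row minima: Flank → -4, Center → -7; maximin = -4.
Column maxima: Fortify → 8, Screen → 4; minimax = 4.
-4 ≠ 4, so there is no saddle point; optimal play is mixed.
Let the attacker play Flank with probability p. Expected payoff against Fortify: (-4)p + 8(1−p) = −12p + 8; against Screen: 4p + (-7)(1−p) = 11p − 7.
Setting these equal: −12p + 8 = 11p − 7 ⇒ −23p = -15 ⇒ p = 15/23, and the value is (-12)·(15/23) + 8 = 4/23.
For the defender: with q = P(Fortify), equating Flank's and Center's payoffs gives −8q + 4 = 15q − 7 ⇒ q = 11/23.

12/23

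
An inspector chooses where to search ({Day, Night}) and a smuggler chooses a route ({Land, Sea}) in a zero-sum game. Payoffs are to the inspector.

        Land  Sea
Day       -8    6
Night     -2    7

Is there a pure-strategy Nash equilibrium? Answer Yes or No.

Yes

Row minima: Day → -8, Night → -2; maximin = -2.
Column maxima: Land → -2, Sea → 7; minimax = -2.
maximin = minimax = -2, so a saddle point exists.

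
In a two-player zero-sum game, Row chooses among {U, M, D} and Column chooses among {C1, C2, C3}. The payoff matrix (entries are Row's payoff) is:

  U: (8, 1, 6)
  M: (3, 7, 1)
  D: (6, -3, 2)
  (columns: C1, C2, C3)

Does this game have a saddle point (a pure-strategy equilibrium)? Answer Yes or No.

No

Row minima: U → 1, M → 1, D → -3; maximin = 1.
Column maxima: C1 → 8, C2 → 7, C3 → 6; minimax = 6.
1 ≠ 6, so no pure-strategy equilibrium exists.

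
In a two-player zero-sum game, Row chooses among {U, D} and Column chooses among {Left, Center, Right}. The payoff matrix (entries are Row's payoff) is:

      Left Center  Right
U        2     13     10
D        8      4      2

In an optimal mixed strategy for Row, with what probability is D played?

Row minima: U → 2, D → 2; maximin = 2.
Column maxima: Left → 8, Center → 13, Right → 10; minimax = 8.
2 ≠ 8, so there is no saddle point; optimal play is mixed.
Center is strictly dominated by Right (it gives Row strictly more in every row), so Column never plays it.
On the remaining 2×2 (U, D vs Left, Right):
Let Row play U with probability p. Expected payoff against Left: 2p + 8(1−p) = −6p + 8; against Right: 10p + 2(1−p) = 8p + 2.
Setting these equal: −6p + 8 = 8p + 2 ⇒ −14p = -6 ⇒ p = 3/7, and the value is (-6)·(3/7) + 8 = 38/7.
For Column: with q = P(Left), equating U's and D's payoffs gives −8q + 10 = 6q + 2 ⇒ q = 4/7.

4/7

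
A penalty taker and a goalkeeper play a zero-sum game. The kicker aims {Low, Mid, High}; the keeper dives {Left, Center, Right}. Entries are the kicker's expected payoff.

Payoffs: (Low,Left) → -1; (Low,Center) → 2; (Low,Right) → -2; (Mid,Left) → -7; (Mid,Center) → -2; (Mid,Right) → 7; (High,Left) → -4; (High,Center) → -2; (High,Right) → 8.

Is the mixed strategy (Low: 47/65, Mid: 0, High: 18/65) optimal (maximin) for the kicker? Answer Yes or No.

No

Against Left this mix gives (47/65)·(-1) + (18/65)·(-4) = -119/65.
Against Center this mix gives (47/65)·2 + (18/65)·(-2) = 58/65.
Against Right this mix gives (47/65)·(-2) + (18/65)·8 = 10/13.
The keeper will play Left, holding the kicker to -119/65. Shifting weight toward the row that does better against Left would raise this floor (the equalizing mix achieves -16/13 against both Left and Right), so the proposed strategy is not optimal.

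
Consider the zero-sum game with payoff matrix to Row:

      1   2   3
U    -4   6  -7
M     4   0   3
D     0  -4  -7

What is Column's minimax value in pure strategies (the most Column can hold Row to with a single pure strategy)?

3

Column maxima: 1 → 4, 2 → 6, 3 → 3.
The smallest of these is 3.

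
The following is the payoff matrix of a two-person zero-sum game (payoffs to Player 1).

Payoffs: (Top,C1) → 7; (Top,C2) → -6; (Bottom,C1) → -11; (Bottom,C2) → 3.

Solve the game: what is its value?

-5/3

Row minima: Top → -6, Bottom → -11; maximin = -6.
Column maxima: C1 → 7, C2 → 3; minimax = 3.
-6 ≠ 3, so there is no saddle point; optimal play is mixed.
Let Player 1 play Top with probability p. Expected payoff against C1: 7p + (-11)(1−p) = 18p − 11; against C2: (-6)p + 3(1−p) = −9p + 3.
Setting these equal: 18p − 11 = −9p + 3 ⇒ 27p = 14 ⇒ p = 14/27, and the value is (18)·(14/27) − 11 = -5/3.
For Player 2: with q = P(C1), equating Top's and Bottom's payoffs gives 13q − 6 = −14q + 3 ⇒ q = 1/3.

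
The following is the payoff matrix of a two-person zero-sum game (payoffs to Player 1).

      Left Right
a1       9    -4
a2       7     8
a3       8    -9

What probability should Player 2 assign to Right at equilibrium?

1/7

Row minima: a1 → -4, a2 → 7, a3 → -9; maximin = 7.
Column maxima: Left → 9, Right → 8; minimax = 8.
7 ≠ 8, so there is no saddle point; optimal play is mixed.
a3 is strictly dominated by a1, so Player 1 never plays it.
On the remaining 2×2 (a1, a2 vs Left, Right):
Let Player 1 play a1 with probability p. Expected payoff against Left: 9p + 7(1−p) = 2p + 7; against Right: (-4)p + 8(1−p) = −12p + 8.
Setting these equal: 2p + 7 = −12p + 8 ⇒ 14p = 1 ⇒ p = 1/14, and the value is (2)·(1/14) + 7 = 50/7.
For Player 2: with q = P(Left), equating a1's and a2's payoffs gives 13q − 4 = −q + 8 ⇒ q = 6/7.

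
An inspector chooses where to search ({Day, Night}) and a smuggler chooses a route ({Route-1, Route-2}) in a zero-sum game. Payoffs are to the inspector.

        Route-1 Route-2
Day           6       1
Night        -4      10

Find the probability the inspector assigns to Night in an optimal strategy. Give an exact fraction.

Row minima: Day → 1, Night → -4; maximin = 1.
Column maxima: Route-1 → 6, Route-2 → 10; minimax = 6.
1 ≠ 6, so there is no saddle point; optimal play is mixed.
Let the inspector play Day with probability p. Expected payoff against Route-1: 6p + (-4)(1−p) = 10p − 4; against Route-2: 1p + 10(1−p) = −9p + 10.
Setting these equal: 10p − 4 = −9p + 10 ⇒ 19p = 14 ⇒ p = 14/19, and the value is (10)·(14/19) − 4 = 64/19.
For the smuggler: with q = P(Route-1), equating Day's and Night's payoffs gives 5q + 1 = −14q + 10 ⇒ q = 9/19.

5/19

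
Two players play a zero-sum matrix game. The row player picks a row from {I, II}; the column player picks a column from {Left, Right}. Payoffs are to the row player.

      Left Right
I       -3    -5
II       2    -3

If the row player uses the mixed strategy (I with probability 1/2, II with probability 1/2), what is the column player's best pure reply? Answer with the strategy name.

If the column player plays Left, the row player's expected payoff is (1/2)·(-3) + (1/2)·2 = -1/2.
If the column player plays Right, the row player's expected payoff is (1/2)·(-5) + (1/2)·(-3) = -4.
The column player minimizes the row player's payoff; the smallest is -4, so the best response is Right.

Right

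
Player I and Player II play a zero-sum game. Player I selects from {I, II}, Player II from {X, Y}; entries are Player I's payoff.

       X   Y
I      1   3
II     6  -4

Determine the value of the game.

11/6

Row minima: I → 1, II → -4; maximin = 1.
Column maxima: X → 6, Y → 3; minimax = 3.
1 ≠ 3, so there is no saddle point; optimal play is mixed.
Let Player I play I with probability p. Expected payoff against X: 1p + 6(1−p) = −5p + 6; against Y: 3p + (-4)(1−p) = 7p − 4.
Setting these equal: −5p + 6 = 7p − 4 ⇒ −12p = -10 ⇒ p = 5/6, and the value is (-5)·(5/6) + 6 = 11/6.
For Player II: with q = P(X), equating I's and II's payoffs gives −2q + 3 = 10q − 4 ⇒ q = 7/12.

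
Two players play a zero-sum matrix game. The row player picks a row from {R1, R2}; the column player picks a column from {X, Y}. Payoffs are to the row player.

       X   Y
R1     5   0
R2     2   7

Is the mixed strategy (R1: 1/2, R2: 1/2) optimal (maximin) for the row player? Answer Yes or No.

Against X this mix gives (1/2)·5 + (1/2)·2 = 7/2.
Against Y this mix gives (1/2)·0 + (1/2)·7 = 7/2.
All of the column player's active replies (X, Y) yield 7/2, and no column does worse for the row player. The mix makes the column player indifferent and guarantees 7/2, so it is optimal.

Yes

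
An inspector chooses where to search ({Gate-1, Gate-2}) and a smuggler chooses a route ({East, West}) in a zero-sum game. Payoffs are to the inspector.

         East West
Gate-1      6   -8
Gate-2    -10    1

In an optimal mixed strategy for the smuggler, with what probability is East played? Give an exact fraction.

9/25

Row minima: Gate-1 → -8, Gate-2 → -10; maximin = -8.
Column maxima: East → 6, West → 1; minimax = 1.
-8 ≠ 1, so there is no saddle point; optimal play is mixed.
Let the inspector play Gate-1 with probability p. Expected payoff against East: 6p + (-10)(1−p) = 16p − 10; against West: (-8)p + 1(1−p) = −9p + 1.
Setting these equal: 16p − 10 = −9p + 1 ⇒ 25p = 11 ⇒ p = 11/25, and the value is (16)·(11/25) − 10 = -74/25.
For the smuggler: with q = P(East), equating Gate-1's and Gate-2's payoffs gives 14q − 8 = −11q + 1 ⇒ q = 9/25.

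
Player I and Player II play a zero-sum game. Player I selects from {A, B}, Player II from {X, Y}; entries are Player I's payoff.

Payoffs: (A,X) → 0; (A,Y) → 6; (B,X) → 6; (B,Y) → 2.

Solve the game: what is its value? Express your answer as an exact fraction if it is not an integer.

18/5

Row minima: A → 0, B → 2; maximin = 2.
Column maxima: X → 6, Y → 6; minimax = 6.
2 ≠ 6, so there is no saddle point; optimal play is mixed.
Let Player I play A with probability p. Expected payoff against X: 0p + 6(1−p) = −6p + 6; against Y: 6p + 2(1−p) = 4p + 2.
Setting these equal: −6p + 6 = 4p + 2 ⇒ −10p = -4 ⇒ p = 2/5, and the value is (-6)·(2/5) + 6 = 18/5.
For Player II: with q = P(X), equating A's and B's payoffs gives −6q + 6 = 4q + 2 ⇒ q = 2/5.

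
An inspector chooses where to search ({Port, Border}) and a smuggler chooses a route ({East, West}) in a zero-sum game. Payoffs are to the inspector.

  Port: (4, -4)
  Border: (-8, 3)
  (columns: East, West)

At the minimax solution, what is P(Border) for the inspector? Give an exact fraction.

Row minima: Port → -4, Border → -8; maximin = -4.
Column maxima: East → 4, West → 3; minimax = 3.
-4 ≠ 3, so there is no saddle point; optimal play is mixed.
Let the inspector play Port with probability p. Expected payoff against East: 4p + (-8)(1−p) = 12p − 8; against West: (-4)p + 3(1−p) = −7p + 3.
Setting these equal: 12p − 8 = −7p + 3 ⇒ 19p = 11 ⇒ p = 11/19, and the value is (12)·(11/19) − 8 = -20/19.
For the smuggler: with q = P(East), equating Port's and Border's payoffs gives 8q − 4 = −11q + 3 ⇒ q = 7/19.

8/19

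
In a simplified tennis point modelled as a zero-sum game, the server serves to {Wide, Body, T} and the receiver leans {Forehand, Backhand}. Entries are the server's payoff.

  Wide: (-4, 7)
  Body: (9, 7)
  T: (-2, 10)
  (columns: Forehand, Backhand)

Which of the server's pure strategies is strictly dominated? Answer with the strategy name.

T gives a strictly higher payoff than Wide against every column: -2 > -4, 10 > 7.
So Wide is strictly dominated and the server never plays it.

Wide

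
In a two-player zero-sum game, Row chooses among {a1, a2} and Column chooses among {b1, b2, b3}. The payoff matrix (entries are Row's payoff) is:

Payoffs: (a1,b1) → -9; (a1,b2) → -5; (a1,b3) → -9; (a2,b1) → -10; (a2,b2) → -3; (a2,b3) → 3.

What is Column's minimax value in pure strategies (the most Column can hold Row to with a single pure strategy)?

-9

Column maxima: b1 → -9, b2 → -3, b3 → 3.
The smallest of these is -9.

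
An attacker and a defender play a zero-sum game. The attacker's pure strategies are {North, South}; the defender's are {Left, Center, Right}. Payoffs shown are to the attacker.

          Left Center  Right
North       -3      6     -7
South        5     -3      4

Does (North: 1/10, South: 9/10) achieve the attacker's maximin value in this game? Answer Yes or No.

Against Left this mix gives (1/10)·(-3) + (9/10)·5 = 21/5.
Against Center this mix gives (1/10)·6 + (9/10)·(-3) = -21/10.
Against Right this mix gives (1/10)·(-7) + (9/10)·4 = 29/10.
The defender will play Center, holding the attacker to -21/10. Shifting weight toward the row that does better against Center would raise this floor (the equalizing mix achieves 3/20 against both Center and Right), so the proposed strategy is not optimal.

No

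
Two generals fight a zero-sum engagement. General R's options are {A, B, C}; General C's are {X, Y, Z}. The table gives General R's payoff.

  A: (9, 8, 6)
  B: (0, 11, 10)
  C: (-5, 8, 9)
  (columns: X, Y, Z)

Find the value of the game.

90/13

Row minima: A → 6, B → 0, C → -5; maximin = 6.
Column maxima: X → 9, Y → 11, Z → 10; minimax = 9.
6 ≠ 9, so there is no saddle point; optimal play is mixed.
C is strictly dominated by B, so General R never plays it.
With C eliminated, Y is strictly dominated by Z (it gives General R strictly more in every remaining row), so General C never plays it.
On the remaining 2×2 (A, B vs X, Z):
Let General R play A with probability p. Expected payoff against X: 9p + 0(1−p) = 9p; against Z: 6p + 10(1−p) = −4p + 10.
Setting these equal: 9p = −4p + 10 ⇒ 13p = 10 ⇒ p = 10/13, and the value is (9)·(10/13) = 90/13.
For General C: with q = P(X), equating A's and B's payoffs gives 3q + 6 = −10q + 10 ⇒ q = 4/13.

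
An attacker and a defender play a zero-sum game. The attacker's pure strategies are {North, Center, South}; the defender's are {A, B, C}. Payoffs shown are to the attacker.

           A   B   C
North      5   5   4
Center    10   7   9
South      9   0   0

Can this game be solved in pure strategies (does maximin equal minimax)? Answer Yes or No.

Yes

Row minima: North → 4, Center → 7, South → 0; maximin = 7.
Column maxima: A → 10, B → 7, C → 9; minimax = 7.
maximin = minimax = 7, so a saddle point exists.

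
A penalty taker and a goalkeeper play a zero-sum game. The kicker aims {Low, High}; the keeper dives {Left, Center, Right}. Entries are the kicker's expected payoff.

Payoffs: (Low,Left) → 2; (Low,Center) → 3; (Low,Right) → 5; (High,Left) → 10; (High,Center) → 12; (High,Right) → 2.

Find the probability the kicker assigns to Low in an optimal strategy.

8/11

Row minima: Low → 2, High → 2; maximin = 2.
Column maxima: Left → 10, Center → 12, Right → 5; minimax = 5.
2 ≠ 5, so there is no saddle point; optimal play is mixed.
Center is strictly dominated by Left (it gives the kicker strictly more in every row), so the keeper never plays it.
On the remaining 2×2 (Low, High vs Left, Right):
Let the kicker play Low with probability p. Expected payoff against Left: 2p + 10(1−p) = −8p + 10; against Right: 5p + 2(1−p) = 3p + 2.
Setting these equal: −8p + 10 = 3p + 2 ⇒ −11p = -8 ⇒ p = 8/11, and the value is (-8)·(8/11) + 10 = 46/11.
For the keeper: with q = P(Left), equating Low's and High's payoffs gives −3q + 5 = 8q + 2 ⇒ q = 3/11.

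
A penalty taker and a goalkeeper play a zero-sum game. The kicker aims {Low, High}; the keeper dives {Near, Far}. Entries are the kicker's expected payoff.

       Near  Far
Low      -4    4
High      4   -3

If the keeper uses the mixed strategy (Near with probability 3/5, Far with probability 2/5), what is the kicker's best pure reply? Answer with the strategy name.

Expected payoff of Low: (3/5)·(-4) + (2/5)·4 = -4/5.
Expected payoff of High: (3/5)·4 + (2/5)·(-3) = 6/5.
The largest is 6/5, so the kicker's best response is High.

High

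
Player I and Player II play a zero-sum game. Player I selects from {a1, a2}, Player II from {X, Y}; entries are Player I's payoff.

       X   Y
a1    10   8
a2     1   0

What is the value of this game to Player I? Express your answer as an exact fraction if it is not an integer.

8

Row minima: a1 → 8, a2 → 0; maximin = 8.
Column maxima: X → 10, Y → 8; minimax = 8.
Since maximin = minimax = 8, there is a saddle point and the value is 8.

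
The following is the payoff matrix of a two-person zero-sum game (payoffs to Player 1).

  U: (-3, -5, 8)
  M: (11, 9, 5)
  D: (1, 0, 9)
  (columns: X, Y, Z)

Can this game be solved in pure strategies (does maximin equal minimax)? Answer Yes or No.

No

Row minima: U → -5, M → 5, D → 0; maximin = 5.
Column maxima: X → 11, Y → 9, Z → 9; minimax = 9.
5 ≠ 9, so no pure-strategy equilibrium exists.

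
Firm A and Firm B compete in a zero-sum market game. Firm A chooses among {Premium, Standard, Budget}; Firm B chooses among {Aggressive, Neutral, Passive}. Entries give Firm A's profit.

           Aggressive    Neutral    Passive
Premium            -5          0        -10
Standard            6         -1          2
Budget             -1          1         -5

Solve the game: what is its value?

-1/3

Row minima: Premium → -10, Standard → -1, Budget → -5; maximin = -1.
Column maxima: Aggressive → 6, Neutral → 1, Passive → 2; minimax = 1.
-1 ≠ 1, so there is no saddle point; optimal play is mixed.
Premium is strictly dominated by Budget, so Firm A never plays it.
Aggressive is strictly dominated by Passive (it gives Firm A strictly more in every row), so Firm B never plays it.
On the remaining 2×2 (Standard, Budget vs Neutral, Passive):
Let Firm A play Standard with probability p. Expected payoff against Neutral: (-1)p + 1(1−p) = −2p + 1; against Passive: 2p + (-5)(1−p) = 7p − 5.
Setting these equal: −2p + 1 = 7p − 5 ⇒ −9p = -6 ⇒ p = 2/3, and the value is (-2)·(2/3) + 1 = -1/3.
For Firm B: with q = P(Neutral), equating Standard's and Budget's payoffs gives −3q + 2 = 6q − 5 ⇒ q = 7/9.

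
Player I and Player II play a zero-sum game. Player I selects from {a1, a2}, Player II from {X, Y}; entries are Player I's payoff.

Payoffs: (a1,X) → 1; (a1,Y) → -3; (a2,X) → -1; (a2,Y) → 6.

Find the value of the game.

Row minima: a1 → -3, a2 → -1; maximin = -1.
Column maxima: X → 1, Y → 6; minimax = 1.
-1 ≠ 1, so there is no saddle point; optimal play is mixed.
Let Player I play a1 with probability p. Expected payoff against X: 1p + (-1)(1−p) = 2p − 1; against Y: (-3)p + 6(1−p) = −9p + 6.
Setting these equal: 2p − 1 = −9p + 6 ⇒ 11p = 7 ⇒ p = 7/11, and the value is (2)·(7/11) − 1 = 3/11.
For Player II: with q = P(X), equating a1's and a2's payoffs gives 4q − 3 = −7q + 6 ⇒ q = 9/11.

3/11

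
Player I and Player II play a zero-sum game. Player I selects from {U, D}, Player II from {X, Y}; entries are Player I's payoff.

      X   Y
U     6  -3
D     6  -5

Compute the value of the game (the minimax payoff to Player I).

-3

Row minima: U → -3, D → -5; maximin = -3.
Column maxima: X → 6, Y → -3; minimax = -3.
Since maximin = minimax = -3, there is a saddle point and the value is -3.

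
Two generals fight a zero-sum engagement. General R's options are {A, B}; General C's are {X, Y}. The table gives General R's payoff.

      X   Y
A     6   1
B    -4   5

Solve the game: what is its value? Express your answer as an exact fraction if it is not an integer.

Row minima: A → 1, B → -4; maximin = 1.
Column maxima: X → 6, Y → 5; minimax = 5.
1 ≠ 5, so there is no saddle point; optimal play is mixed.
Let General R play A with probability p. Expected payoff against X: 6p + (-4)(1−p) = 10p − 4; against Y: 1p + 5(1−p) = −4p + 5.
Setting these equal: 10p − 4 = −4p + 5 ⇒ 14p = 9 ⇒ p = 9/14, and the value is (10)·(9/14) − 4 = 17/7.
For General C: with q = P(X), equating A's and B's payoffs gives 5q + 1 = −9q + 5 ⇒ q = 2/7.

17/7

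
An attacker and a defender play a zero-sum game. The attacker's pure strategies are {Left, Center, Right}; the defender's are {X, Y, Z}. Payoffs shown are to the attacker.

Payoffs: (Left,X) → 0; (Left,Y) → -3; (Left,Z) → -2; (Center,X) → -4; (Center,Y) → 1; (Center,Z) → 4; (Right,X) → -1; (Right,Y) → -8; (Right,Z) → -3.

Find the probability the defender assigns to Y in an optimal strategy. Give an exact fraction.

Row minima: Left → -3, Center → -4, Right → -8; maximin = -3.
Column maxima: X → 0, Y → 1, Z → 4; minimax = 0.
-3 ≠ 0, so there is no saddle point; optimal play is mixed.
Right is strictly dominated by Left, so the attacker never plays it.
Z is strictly dominated by Y (it gives the attacker strictly more in every row), so the defender never plays it.
On the remaining 2×2 (Left, Center vs X, Y):
Let the attacker play Left with probability p. Expected payoff against X: 0p + (-4)(1−p) = 4p − 4; against Y: (-3)p + 1(1−p) = −4p + 1.
Setting these equal: 4p − 4 = −4p + 1 ⇒ 8p = 5 ⇒ p = 5/8, and the value is (4)·(5/8) − 4 = -3/2.
For the defender: with q = P(X), equating Left's and Center's payoffs gives 3q − 3 = −5q + 1 ⇒ q = 1/2.

1/2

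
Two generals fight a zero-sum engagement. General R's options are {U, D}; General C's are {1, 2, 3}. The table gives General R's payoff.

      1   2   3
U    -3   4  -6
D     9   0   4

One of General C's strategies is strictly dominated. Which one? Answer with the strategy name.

1

3 holds General R's payoff strictly below 1 in every row: -6 < -3, 4 < 9.
So 1 is strictly dominated for General C.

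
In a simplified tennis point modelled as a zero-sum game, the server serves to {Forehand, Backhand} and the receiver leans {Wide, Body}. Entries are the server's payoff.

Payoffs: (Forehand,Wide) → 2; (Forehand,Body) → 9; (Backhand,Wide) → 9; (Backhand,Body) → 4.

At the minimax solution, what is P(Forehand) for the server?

Row minima: Forehand → 2, Backhand → 4; maximin = 4.
Column maxima: Wide → 9, Body → 9; minimax = 9.
4 ≠ 9, so there is no saddle point; optimal play is mixed.
Let the server play Forehand with probability p. Expected payoff against Wide: 2p + 9(1−p) = −7p + 9; against Body: 9p + 4(1−p) = 5p + 4.
Setting these equal: −7p + 9 = 5p + 4 ⇒ −12p = -5 ⇒ p = 5/12, and the value is (-7)·(5/12) + 9 = 73/12.
For the receiver: with q = P(Wide), equating Forehand's and Backhand's payoffs gives −7q + 9 = 5q + 4 ⇒ q = 5/12.

5/12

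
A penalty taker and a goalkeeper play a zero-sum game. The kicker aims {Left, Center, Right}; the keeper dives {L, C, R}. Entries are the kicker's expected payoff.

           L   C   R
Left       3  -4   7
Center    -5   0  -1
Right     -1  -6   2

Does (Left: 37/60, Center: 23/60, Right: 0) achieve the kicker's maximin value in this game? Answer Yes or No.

Against L this mix gives (37/60)·3 + (23/60)·(-5) = -1/15.
Against C this mix gives (37/60)·(-4) + (23/60)·0 = -37/15.
Against R this mix gives (37/60)·7 + (23/60)·(-1) = 59/15.
The keeper will play C, holding the kicker to -37/15. Shifting weight toward the row that does better against C would raise this floor (the equalizing mix achieves -5/3 against both C and L), so the proposed strategy is not optimal.

No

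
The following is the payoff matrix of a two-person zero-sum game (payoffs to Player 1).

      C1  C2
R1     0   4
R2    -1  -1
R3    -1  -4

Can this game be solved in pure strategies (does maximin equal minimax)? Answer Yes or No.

Yes

Row minima: R1 → 0, R2 → -1, R3 → -4; maximin = 0.
Column maxima: C1 → 0, C2 → 4; minimax = 0.
maximin = minimax = 0, so a saddle point exists.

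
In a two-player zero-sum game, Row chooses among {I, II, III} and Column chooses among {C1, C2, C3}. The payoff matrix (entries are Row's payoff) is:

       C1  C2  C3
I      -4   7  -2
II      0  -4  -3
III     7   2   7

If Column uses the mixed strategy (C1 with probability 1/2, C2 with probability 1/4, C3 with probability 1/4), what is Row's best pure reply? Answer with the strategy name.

III

Expected payoff of I: (1/2)·(-4) + (1/4)·7 + (1/4)·(-2) = -3/4.
Expected payoff of II: (1/2)·0 + (1/4)·(-4) + (1/4)·(-3) = -7/4.
Expected payoff of III: (1/2)·7 + (1/4)·2 + (1/4)·7 = 23/4.
The largest is 23/4, so Row's best response is III.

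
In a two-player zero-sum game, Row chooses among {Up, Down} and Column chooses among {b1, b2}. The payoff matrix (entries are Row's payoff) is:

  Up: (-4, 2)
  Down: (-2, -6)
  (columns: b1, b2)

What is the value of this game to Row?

-14/5

Row minima: Up → -4, Down → -6; maximin = -4.
Column maxima: b1 → -2, b2 → 2; minimax = -2.
-4 ≠ -2, so there is no saddle point; optimal play is mixed.
Let Row play Up with probability p. Expected payoff against b1: (-4)p + (-2)(1−p) = −2p − 2; against b2: 2p + (-6)(1−p) = 8p − 6.
Setting these equal: −2p − 2 = 8p − 6 ⇒ −10p = -4 ⇒ p = 2/5, and the value is (-2)·(2/5) − 2 = -14/5.
For Column: with q = P(b1), equating Up's and Down's payoffs gives −6q + 2 = 4q − 6 ⇒ q = 4/5.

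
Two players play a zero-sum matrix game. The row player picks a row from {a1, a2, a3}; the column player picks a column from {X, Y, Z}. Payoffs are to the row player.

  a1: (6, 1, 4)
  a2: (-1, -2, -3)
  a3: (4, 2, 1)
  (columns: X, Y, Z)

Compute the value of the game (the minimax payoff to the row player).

Row minima: a1 → 1, a2 → -3, a3 → 1; maximin = 1.
Column maxima: X → 6, Y → 2, Z → 4; minimax = 2.
1 ≠ 2, so there is no saddle point; optimal play is mixed.
a2 is strictly dominated by a1, so the row player never plays it.
X is strictly dominated by Y (it gives the row player strictly more in every row), so the column player never plays it.
On the remaining 2×2 (a1, a3 vs Y, Z):
Let the row player play a1 with probability p. Expected payoff against Y: 1p + 2(1−p) = −p + 2; against Z: 4p + 1(1−p) = 3p + 1.
Setting these equal: −p + 2 = 3p + 1 ⇒ −4p = -1 ⇒ p = 1/4, and the value is (-1)·(1/4) + 2 = 7/4.
For the column player: with q = P(Y), equating a1's and a3's payoffs gives −3q + 4 = q + 1 ⇒ q = 3/4.

7/4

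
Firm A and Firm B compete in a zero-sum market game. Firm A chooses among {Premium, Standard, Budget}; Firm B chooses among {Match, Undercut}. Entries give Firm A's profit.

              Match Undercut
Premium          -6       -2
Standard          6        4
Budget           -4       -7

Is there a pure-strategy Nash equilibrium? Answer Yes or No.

Yes

Row minima: Premium → -6, Standard → 4, Budget → -7; maximin = 4.
Column maxima: Match → 6, Undercut → 4; minimax = 4.
maximin = minimax = 4, so a saddle point exists.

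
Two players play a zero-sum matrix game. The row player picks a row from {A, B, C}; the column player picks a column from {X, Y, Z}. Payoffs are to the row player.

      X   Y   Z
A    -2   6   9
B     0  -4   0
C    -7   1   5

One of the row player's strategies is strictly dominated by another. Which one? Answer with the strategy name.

C

A gives a strictly higher payoff than C against every column: -2 > -7, 6 > 1, 9 > 5.
So C is strictly dominated and the row player never plays it.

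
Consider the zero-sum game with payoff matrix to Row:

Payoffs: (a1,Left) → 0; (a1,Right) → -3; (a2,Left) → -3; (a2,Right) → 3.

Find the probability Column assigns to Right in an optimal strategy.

1/3

Row minima: a1 → -3, a2 → -3; maximin = -3.
Column maxima: Left → 0, Right → 3; minimax = 0.
-3 ≠ 0, so there is no saddle point; optimal play is mixed.
Let Row play a1 with probability p. Expected payoff against Left: 0p + (-3)(1−p) = 3p − 3; against Right: (-3)p + 3(1−p) = −6p + 3.
Setting these equal: 3p − 3 = −6p + 3 ⇒ 9p = 6 ⇒ p = 2/3, and the value is (3)·(2/3) − 3 = -1.
For Column: with q = P(Left), equating a1's and a2's payoffs gives 3q − 3 = −6q + 3 ⇒ q = 2/3.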